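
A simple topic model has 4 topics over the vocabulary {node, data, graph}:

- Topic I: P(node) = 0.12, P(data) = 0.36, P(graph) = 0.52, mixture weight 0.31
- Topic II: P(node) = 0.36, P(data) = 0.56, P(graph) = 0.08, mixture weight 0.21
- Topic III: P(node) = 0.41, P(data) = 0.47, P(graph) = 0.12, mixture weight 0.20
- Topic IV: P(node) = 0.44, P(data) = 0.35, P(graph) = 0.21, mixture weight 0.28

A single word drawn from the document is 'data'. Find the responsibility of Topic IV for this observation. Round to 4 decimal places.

0.2327

The responsibility of component k is w_k f_k(x) divided by Σ_j w_j f_j(x).
Evaluate each component's likelihood at the observed value:
  L_I = P(data | comp) = 0.36
  L_II = P(data | comp) = 0.56
  L_III = P(data | comp) = 0.47
  L_IV = P(data | comp) = 0.35
Weight by the priors:
  w_I·L_I = 0.31 × 0.36 = 0.1116
  w_II·L_II = 0.21 × 0.56 = 0.1176
  w_III·L_III = 0.20 × 0.47 = 0.094
  w_IV·L_IV = 0.28 × 0.35 = 0.098
Sum: 0.1116 + 0.1176 + 0.094 + 0.098 = 0.4212
Responsibility of Topic IV: 0.098 / 0.4212 ≈ 0.2327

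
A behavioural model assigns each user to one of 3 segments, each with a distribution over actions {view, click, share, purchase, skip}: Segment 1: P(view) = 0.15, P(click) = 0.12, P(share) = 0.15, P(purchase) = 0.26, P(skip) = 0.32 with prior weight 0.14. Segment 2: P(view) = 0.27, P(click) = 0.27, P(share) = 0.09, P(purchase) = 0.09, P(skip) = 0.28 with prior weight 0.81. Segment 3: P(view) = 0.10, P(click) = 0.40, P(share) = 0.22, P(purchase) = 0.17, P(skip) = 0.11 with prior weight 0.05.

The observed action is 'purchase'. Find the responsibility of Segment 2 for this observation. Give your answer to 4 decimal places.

By Bayes' theorem, P(k | x) = π_k f_k(x) / Σ_j π_j f_j(x).
Evaluate each component's likelihood at the observed value:
  f_1 = P(purchase | comp) = 0.26
  f_2 = P(purchase | comp) = 0.09
  f_3 = P(purchase | comp) = 0.17
Weight by the priors:
  π_1·f_1 = 0.14 × 0.26 = 0.0364
  π_2·f_2 = 0.81 × 0.09 = 0.0729
  π_3·f_3 = 0.05 × 0.17 = 0.0085
Denominator: 0.0364 + 0.0729 + 0.0085 = 0.1178
Responsibility of Segment 2: 0.0729 / 0.1178 ≈ 0.6188

0.6188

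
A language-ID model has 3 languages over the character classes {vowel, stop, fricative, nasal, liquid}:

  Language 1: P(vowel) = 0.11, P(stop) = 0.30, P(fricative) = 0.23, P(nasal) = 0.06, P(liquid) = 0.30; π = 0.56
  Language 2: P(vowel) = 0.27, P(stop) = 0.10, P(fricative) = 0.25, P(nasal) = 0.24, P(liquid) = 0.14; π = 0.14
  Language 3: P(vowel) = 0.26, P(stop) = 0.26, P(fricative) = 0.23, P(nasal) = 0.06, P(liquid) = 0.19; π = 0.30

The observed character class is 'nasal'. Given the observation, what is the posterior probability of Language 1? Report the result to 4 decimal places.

The responsibility of component k is w_k f_k(x) divided by Σ_j w_j f_j(x).
Evaluate each component's likelihood at the observed value:
  p_1 = P(nasal | comp) = 0.06
  p_2 = P(nasal | comp) = 0.24
  p_3 = P(nasal | comp) = 0.06
Multiply by the mixture weights:
  w_1·p_1 = 0.56 × 0.06 = 0.0336
  w_2·p_2 = 0.14 × 0.24 = 0.0336
  w_3·p_3 = 0.30 × 0.06 = 0.018
Evidence: 0.0336 + 0.0336 + 0.018 = 0.0852
Responsibility of Language 1: 0.0336 / 0.0852 ≈ 0.3944

0.3944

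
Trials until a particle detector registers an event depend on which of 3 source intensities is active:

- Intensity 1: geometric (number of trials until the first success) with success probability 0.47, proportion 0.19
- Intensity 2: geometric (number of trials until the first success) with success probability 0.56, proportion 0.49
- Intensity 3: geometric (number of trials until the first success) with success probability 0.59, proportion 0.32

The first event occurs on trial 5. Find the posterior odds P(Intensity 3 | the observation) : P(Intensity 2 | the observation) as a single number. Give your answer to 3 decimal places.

0.519

Only the two components matter; the odds are (π_i f_i(x)) / (π_j f_j(x)).
Evaluate each component's likelihood at the observed value:
  f_1 = 0.47·(1−0.47)^4 = 0.47·0.0789048 = 0.0370853
  f_2 = 0.56·(1−0.56)^4 = 0.56·0.037481 = 0.0209893
  f_3 = 0.59·(1−0.59)^4 = 0.59·0.0282576 = 0.016672
Posterior odds = (π_3·f_3) / (π_2·f_2) = (0.32·0.016672) / (0.49·0.0209893) = 0.00533504 / 0.0102848 ≈ 0.519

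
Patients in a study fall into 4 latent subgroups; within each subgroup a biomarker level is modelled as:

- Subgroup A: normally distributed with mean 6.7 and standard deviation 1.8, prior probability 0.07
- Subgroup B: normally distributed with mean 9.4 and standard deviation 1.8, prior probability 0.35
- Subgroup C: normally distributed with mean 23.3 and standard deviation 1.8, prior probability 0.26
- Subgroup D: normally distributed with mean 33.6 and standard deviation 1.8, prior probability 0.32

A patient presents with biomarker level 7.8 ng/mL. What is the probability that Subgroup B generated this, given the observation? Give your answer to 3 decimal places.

0.802

Apply Bayes' rule: the posterior for each component is proportional to its prior times its likelihood at x.
Normal densities:
  L_A = 0.183883
  L_B = 0.149302
  L_C = 1.75348e-17
  L_D = 5.4193e-46
Prior × likelihood for each component:
  π_A·L_A = 0.07 × 0.183883 = 0.0128718
  π_B·L_B = 0.35 × 0.149302 = 0.0522556
  π_C·L_C = 0.26 × 1.75348e-17 = 4.55906e-18
  π_D·L_D = 0.32 × 5.4193e-46 = 1.73418e-46
Denominator: 0.0128718 + 0.0522556 + 4.55906e-18 + 1.73418e-46 = 0.0651274
Responsibility of Subgroup B: 0.0522556 / 0.0651274 ≈ 0.802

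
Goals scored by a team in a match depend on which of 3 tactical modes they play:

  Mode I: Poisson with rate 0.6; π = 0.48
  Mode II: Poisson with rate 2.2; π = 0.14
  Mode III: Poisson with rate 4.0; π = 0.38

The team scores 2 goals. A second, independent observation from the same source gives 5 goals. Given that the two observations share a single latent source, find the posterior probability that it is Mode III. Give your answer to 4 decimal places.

0.8284

By Bayes' theorem, P(k | x) = w_k f_k(x) / Σ_j w_j f_j(x).
Since both observations come from the same component, the likelihood for component k is f_k(x₁)·f_k(x₂).
  L_I = [0.0987861] × [0.00035563] = 3.51313e-05
  L_II = [0.268144] × [0.0475866] = 0.01276
  L_III = [0.146525] × [0.156293] = 0.0229009
Multiply by the mixture weights:
  w_I·L_I = 0.48 × 3.51313e-05 = 1.6863e-05
  w_II·L_II = 0.14 × 0.01276 = 0.0017864
  w_III·L_III = 0.38 × 0.0229009 = 0.00870235
Evidence: 1.6863e-05 + 0.0017864 + 0.00870235 = 0.0105056
P(Mode III | x₁,x₂) ≈ 0.8284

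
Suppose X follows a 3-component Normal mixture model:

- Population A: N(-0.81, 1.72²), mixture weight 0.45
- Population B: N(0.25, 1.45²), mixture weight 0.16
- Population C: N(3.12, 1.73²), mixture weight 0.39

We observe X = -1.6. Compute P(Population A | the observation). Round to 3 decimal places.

0.812

P(component k | x) = w_k·f_k(x) / marginal(x), where marginal(x) = Σ_j w_j·f_j(x).
Evaluate each component's likelihood at the observed value:
  p_A = (1/(1.72·√(2π)))·exp(−(-1.6−-0.81)²/(2·1.72²)) = 0.231943·exp(-0.10548) = 0.208724
  p_B = (1/(1.45·√(2π)))·exp(−(-1.6−0.25)²/(2·1.45²)) = 0.275133·exp(-0.81391) = 0.121917
  p_C = (1/(1.73·√(2π)))·exp(−(-1.6−3.12)²/(2·1.73²)) = 0.230602·exp(-3.72188) = 0.00557794
Multiply by the mixture weights:
  w_A·p_A = 0.45 × 0.208724 = 0.0939258
  w_B·p_B = 0.16 × 0.121917 = 0.0195067
  w_C·p_C = 0.39 × 0.00557794 = 0.0021754
Evidence: 0.0939258 + 0.0195067 + 0.0021754 = 0.115608
Responsibility of Population A: 0.0939258 / 0.115608 ≈ 0.812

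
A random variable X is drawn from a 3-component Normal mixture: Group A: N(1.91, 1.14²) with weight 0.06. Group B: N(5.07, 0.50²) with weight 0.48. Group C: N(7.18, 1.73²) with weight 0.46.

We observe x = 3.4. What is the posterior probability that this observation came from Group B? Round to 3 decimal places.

P(component k | x) = w_k·f_k(x) / marginal(x), where marginal(x) = Σ_j w_j·f_j(x).
Component likelihoods at x = 3.4:
  f_A = (1/(1.14·√(2π)))·exp(−(3.4−1.91)²/(2·1.14²)) = 0.349949·exp(-0.85415) = 0.148955
  f_B = (1/(0.50·√(2π)))·exp(−(3.4−5.07)²/(2·0.50²)) = 0.797885·exp(-5.57780) = 0.0030167
  f_C = (1/(1.73·√(2π)))·exp(−(3.4−7.18)²/(2·1.73²)) = 0.230602·exp(-2.38705) = 0.0211925
Prior × likelihood for each component:
  w_A·f_A = 0.06 × 0.148955 = 0.00893727
  w_B·f_B = 0.48 × 0.0030167 = 0.00144802
  w_C·f_C = 0.46 × 0.0211925 = 0.00974854
Sum: 0.00893727 + 0.00144802 + 0.00974854 = 0.0201338
P(Group B | the observation) = 0.00144802 / 0.0201338 ≈ 0.072

0.072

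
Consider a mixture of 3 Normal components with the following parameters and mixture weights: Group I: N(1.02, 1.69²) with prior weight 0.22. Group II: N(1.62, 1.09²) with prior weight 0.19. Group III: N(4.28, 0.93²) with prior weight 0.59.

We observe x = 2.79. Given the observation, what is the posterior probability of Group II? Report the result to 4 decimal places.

Posterior ∝ prior × likelihood, so P(k | x) ∝ π_k f_k(x); normalise over all components.
Normal densities:
  f_I = (1/(1.69·√(2π)))·exp(−(2.79−1.02)²/(2·1.69²)) = 0.236061·exp(-0.54846) = 0.136405
  f_II = (1/(1.09·√(2π)))·exp(−(2.79−1.62)²/(2·1.09²)) = 0.366002·exp(-0.57609) = 0.205727
  f_III = (1/(0.93·√(2π)))·exp(−(2.79−4.28)²/(2·0.93²)) = 0.428970·exp(-1.28344) = 0.11886
Unnormalised posteriors:
  π_I·f_I = 0.22 × 0.136405 = 0.0300092
  π_II·f_II = 0.19 × 0.205727 = 0.0390882
  π_III·f_III = 0.59 × 0.11886 = 0.0701273
Denominator: 0.0300092 + 0.0390882 + 0.0701273 = 0.139225
P(Group II | data) = 0.0390882 / 0.139225 ≈ 0.2808

0.2808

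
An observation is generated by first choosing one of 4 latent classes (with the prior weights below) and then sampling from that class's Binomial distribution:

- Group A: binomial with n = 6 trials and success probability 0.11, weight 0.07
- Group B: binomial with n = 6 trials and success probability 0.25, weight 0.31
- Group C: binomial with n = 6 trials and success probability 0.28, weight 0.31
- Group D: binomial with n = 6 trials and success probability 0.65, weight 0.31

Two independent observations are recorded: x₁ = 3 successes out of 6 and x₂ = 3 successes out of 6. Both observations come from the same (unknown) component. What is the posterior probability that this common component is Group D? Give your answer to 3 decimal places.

The responsibility of component k is w_k f_k(x) divided by Σ_j w_j f_j(x).
Since both observations come from the same component, the likelihood for component k is f_k(x₁)·f_k(x₂).
  p_A = [C(6,3)·0.11^3·0.89^3 = 20·0.001331·0.704969 = 0.0187663] × [0.0187663] = 0.000352173
  p_B = [C(6,3)·0.25^3·0.75^3 = 20·0.015625·0.421875 = 0.131836] × [0.131836] = 0.0173807
  p_C = [C(6,3)·0.28^3·0.72^3 = 20·0.021952·0.373248 = 0.163871] × [0.163871] = 0.0268536
  p_D = [C(6,3)·0.65^3·0.35^3 = 20·0.274625·0.042875 = 0.235491] × [0.235491] = 0.055456
Unnormalised posteriors:
  w_A·p_A = 0.07 × 0.000352173 = 2.46521e-05
  w_B·p_B = 0.31 × 0.0173807 = 0.00538802
  w_C·p_C = 0.31 × 0.0268536 = 0.00832463
  w_D·p_D = 0.31 × 0.055456 = 0.0171914
Normaliser: 2.46521e-05 + 0.00538802 + 0.00832463 + 0.0171914 = 0.0309287
P(Group D | data) = 0.0171914 / 0.0309287 ≈ 0.556

0.556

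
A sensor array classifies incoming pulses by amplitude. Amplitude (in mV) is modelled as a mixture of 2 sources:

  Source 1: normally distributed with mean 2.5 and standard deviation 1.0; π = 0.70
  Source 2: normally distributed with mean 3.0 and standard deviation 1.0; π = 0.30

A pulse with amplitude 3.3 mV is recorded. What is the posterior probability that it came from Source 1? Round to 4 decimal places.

0.6393

Apply Bayes' rule: the posterior for each component is proportional to its prior times its likelihood at x.
Evaluate each component's likelihood at the observed value:
  L_1 = (1/(1.0·√(2π)))·exp(−(3.3−2.5)²/(2·1.0²)) = 0.398942·exp(-0.32000) = 0.289692
  L_2 = (1/(1.0·√(2π)))·exp(−(3.3−3.0)²/(2·1.0²)) = 0.398942·exp(-0.04500) = 0.381388
Unnormalised posteriors:
  π_1·L_1 = 0.70 × 0.289692 = 0.202784
  π_2·L_2 = 0.30 × 0.381388 = 0.114416
Sum: 0.202784 + 0.114416 = 0.3172
P(Source 1 | x) ≈ 0.6393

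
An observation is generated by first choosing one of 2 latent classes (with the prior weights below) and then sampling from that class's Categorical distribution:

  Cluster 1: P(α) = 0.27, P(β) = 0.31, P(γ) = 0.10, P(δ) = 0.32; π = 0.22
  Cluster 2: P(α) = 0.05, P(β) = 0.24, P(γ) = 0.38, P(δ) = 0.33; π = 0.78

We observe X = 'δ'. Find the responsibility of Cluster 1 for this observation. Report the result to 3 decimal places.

P(component k | x) = π_k·f_k(x) / marginal(x), where marginal(x) = Σ_j π_j·f_j(x).
Component likelihoods at x = 'δ':
  p_1 = P(δ | comp) = 0.32
  p_2 = P(δ | comp) = 0.33
Weight by the priors:
  π_1·p_1 = 0.22 × 0.32 = 0.0704
  π_2·p_2 = 0.78 × 0.33 = 0.2574
Normaliser: 0.0704 + 0.2574 = 0.3278
Responsibility of Cluster 1: 0.0704 / 0.3278 ≈ 0.215

0.215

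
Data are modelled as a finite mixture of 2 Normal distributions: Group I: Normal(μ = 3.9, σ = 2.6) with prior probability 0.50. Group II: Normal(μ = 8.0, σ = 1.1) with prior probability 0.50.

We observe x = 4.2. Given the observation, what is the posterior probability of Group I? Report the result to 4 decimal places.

0.9939

By Bayes' theorem, P(k | x) = w_k f_k(x) / Σ_j w_j f_j(x).
Evaluate each component's likelihood at the observed value:
  f_I = (1/(2.6·√(2π)))·exp(−(4.2−3.9)²/(2·2.6²)) = 0.153439·exp(-0.00666) = 0.152421
  f_II = (1/(1.1·√(2π)))·exp(−(4.2−8.0)²/(2·1.1²)) = 0.362675·exp(-5.96694) = 0.000929196
Unnormalised posteriors:
  w_I·f_I = 0.50 × 0.152421 = 0.0762107
  w_II·f_II = 0.50 × 0.000929196 = 0.000464598
Normaliser: 0.0762107 + 0.000464598 = 0.0766753
P(Group I | the observation) = 0.0762107 / 0.0766753 ≈ 0.9939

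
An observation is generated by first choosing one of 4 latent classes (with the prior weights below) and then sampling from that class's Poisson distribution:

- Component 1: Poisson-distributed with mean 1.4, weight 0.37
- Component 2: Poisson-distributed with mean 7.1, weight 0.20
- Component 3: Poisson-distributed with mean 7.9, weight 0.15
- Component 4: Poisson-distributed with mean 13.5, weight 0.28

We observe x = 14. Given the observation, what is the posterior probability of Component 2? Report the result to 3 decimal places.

Posterior ∝ prior × likelihood, so P(k | x) ∝ π_k f_k(x); normalise over all components.
Poisson probabilities:
  L_1 = e^(−1.4)·1.4^14/14! = 3.1432e-10
  L_2 = e^(−7.1)·7.1^14/14! = 0.00782921
  L_3 = e^(−7.9)·7.9^14/14! = 0.0156836
  L_4 = e^(−13.5)·13.5^14/14! = 0.105024
Unnormalised posteriors:
  π_1·L_1 = 0.37 × 3.1432e-10 = 1.16298e-10
  π_2·L_2 = 0.20 × 0.00782921 = 0.00156584
  π_3·L_3 = 0.15 × 0.0156836 = 0.00235253
  π_4·L_4 = 0.28 × 0.105024 = 0.0294067
Normaliser: 1.16298e-10 + 0.00156584 + 0.00235253 + 0.0294067 = 0.0333251
Responsibility of Component 2: 0.00156584 / 0.0333251 ≈ 0.047

0.047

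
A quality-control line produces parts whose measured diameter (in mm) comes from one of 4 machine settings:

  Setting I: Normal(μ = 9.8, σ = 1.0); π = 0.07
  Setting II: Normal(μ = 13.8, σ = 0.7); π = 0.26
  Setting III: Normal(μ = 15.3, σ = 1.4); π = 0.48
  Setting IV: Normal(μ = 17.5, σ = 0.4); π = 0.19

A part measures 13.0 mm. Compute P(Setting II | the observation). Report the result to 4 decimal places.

Apply Bayes' rule: the posterior for each component is proportional to its prior times its likelihood at x.
Component likelihoods at x = 13.0 mm:
  p_I = (1/(1.0·√(2π)))·exp(−(13.0−9.8)²/(2·1.0²)) = 0.398942·exp(-5.12000) = 0.00238409
  p_II = (1/(0.7·√(2π)))·exp(−(13.0−13.8)²/(2·0.7²)) = 0.569918·exp(-0.65306) = 0.296614
  p_III = (1/(1.4·√(2π)))·exp(−(13.0−15.3)²/(2·1.4²)) = 0.284959·exp(-1.34949) = 0.0739105
  p_IV = (1/(0.4·√(2π)))·exp(−(13.0−17.5)²/(2·0.4²)) = 0.997356·exp(-63.28125) = 3.2821e-28
Prior × likelihood for each component:
  π_I·p_I = 0.07 × 0.00238409 = 0.000166886
  π_II·p_II = 0.26 × 0.296614 = 0.0771196
  π_III·p_III = 0.48 × 0.0739105 = 0.035477
  π_IV·p_IV = 0.19 × 3.2821e-28 = 6.236e-29
Normaliser: 0.000166886 + 0.0771196 + 0.035477 + 6.236e-29 = 0.112763
So the posterior for Setting II is 0.0771196 / 0.112763 ≈ 0.6839.

0.6839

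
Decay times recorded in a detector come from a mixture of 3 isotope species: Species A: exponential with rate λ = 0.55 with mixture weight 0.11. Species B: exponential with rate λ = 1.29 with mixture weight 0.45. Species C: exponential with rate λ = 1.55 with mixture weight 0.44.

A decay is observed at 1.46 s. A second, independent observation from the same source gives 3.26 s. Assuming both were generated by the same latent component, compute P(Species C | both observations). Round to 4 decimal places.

The responsibility of component k is π_k f_k(x) divided by Σ_j π_j f_j(x).
Since both observations come from the same component, the likelihood for component k is f_k(x₁)·f_k(x₂).
  f_A = [0.55·e^(−0.55·1.46) = 0.55·e^(−0.8030) = 0.246391] × [0.091553] = 0.0225578
  f_B = [1.29·e^(−1.29·1.46) = 1.29·e^(−1.8834) = 0.196173] × [0.0192401] = 0.00377439
  f_C = [1.55·e^(−1.55·1.46) = 1.55·e^(−2.2630) = 0.161259] × [0.00990471] = 0.00159722
Prior × likelihood for each component:
  π_A·f_A = 0.11 × 0.0225578 = 0.00248136
  π_B·f_B = 0.45 × 0.00377439 = 0.00169848
  π_C·f_C = 0.44 × 0.00159722 = 0.000702777
Denominator: 0.00248136 + 0.00169848 + 0.000702777 = 0.00488261
P(Species C | x₁, x₂) ≈ 0.1439

0.1439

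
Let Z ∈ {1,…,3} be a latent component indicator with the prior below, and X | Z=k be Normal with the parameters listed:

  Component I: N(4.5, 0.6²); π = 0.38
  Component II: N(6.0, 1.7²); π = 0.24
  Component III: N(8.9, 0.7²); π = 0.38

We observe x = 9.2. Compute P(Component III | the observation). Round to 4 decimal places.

0.9538

The responsibility of component k is π_k f_k(x) divided by Σ_j π_j f_j(x).
Normal densities:
  f_I = 3.15038e-14
  f_II = 0.0399074
  f_III = 0.51991
Multiply by the mixture weights:
  π_I·f_I = 0.38 × 3.15038e-14 = 1.19714e-14
  π_II·f_II = 0.24 × 0.0399074 = 0.00957778
  π_III·f_III = 0.38 × 0.51991 = 0.197566
Sum: 1.19714e-14 + 0.00957778 + 0.197566 = 0.207143
Responsibility of Component III: 0.197566 / 0.207143 ≈ 0.9538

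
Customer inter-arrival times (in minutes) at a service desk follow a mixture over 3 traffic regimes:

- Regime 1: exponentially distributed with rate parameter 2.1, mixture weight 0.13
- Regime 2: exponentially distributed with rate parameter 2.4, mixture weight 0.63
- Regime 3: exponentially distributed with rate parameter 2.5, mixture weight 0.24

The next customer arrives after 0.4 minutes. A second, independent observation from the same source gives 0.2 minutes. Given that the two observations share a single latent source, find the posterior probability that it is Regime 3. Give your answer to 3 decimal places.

0.247

P(component k | x) = w_k·f_k(x) / marginal(x), where marginal(x) = Σ_j w_j·f_j(x).
Since both observations come from the same component, the likelihood for component k is f_k(x₁)·f_k(x₂).
  p_1 = [2.1·e^(−2.1·0.4) = 2.1·e^(−0.8400) = 0.906592] × [1.3798] = 1.25091
  p_2 = [2.4·e^(−2.4·0.4) = 2.4·e^(−0.9600) = 0.918943] × [1.48508] = 1.3647
  p_3 = [2.5·e^(−2.5·0.4) = 2.5·e^(−1.0000) = 0.919699] × [1.51633] = 1.39456
Weight by the priors:
  w_1·p_1 = 0.13 × 1.25091 = 0.162619
  w_2·p_2 = 0.63 × 1.3647 = 0.859763
  w_3·p_3 = 0.24 × 1.39456 = 0.334695
Marginal: 0.162619 + 0.859763 + 0.334695 = 1.35708
P(Regime 3 | data) ≈ 0.247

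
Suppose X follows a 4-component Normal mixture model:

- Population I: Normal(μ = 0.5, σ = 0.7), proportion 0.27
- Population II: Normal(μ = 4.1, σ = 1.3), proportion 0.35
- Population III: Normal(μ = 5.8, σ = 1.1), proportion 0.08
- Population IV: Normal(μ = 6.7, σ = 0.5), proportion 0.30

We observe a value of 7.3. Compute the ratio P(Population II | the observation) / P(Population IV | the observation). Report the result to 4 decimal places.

0.0446

Posterior odds = (P(Z=i) f_i(x)) / (P(Z=j) f_j(x)); the normalising sum cancels.
Normal densities:
  f_I = 1.8374e-21
  f_II = 0.0148332
  f_III = 0.14313
  f_IV = 0.388372
Odds = (0.35/0.30) × (0.0148332/0.388372) = 1.16667 × 0.0381932 ≈ 0.0446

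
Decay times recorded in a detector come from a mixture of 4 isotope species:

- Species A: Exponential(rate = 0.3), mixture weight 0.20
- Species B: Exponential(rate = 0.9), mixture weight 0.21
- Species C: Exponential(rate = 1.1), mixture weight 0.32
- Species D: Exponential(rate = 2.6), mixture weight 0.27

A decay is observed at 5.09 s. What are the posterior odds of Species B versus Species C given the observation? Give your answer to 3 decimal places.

1.486

Since P(k|x) ∝ π_k f_k(x), the posterior odds are π_i f_i(x) / (π_j f_j(x)).
Evaluate each component's likelihood at the observed value:
  p_A = 0.0651559
  p_B = 0.00922018
  p_C = 0.00407172
  p_D = 4.65072e-06
0.00193624 / 0.00130295 ≈ 1.486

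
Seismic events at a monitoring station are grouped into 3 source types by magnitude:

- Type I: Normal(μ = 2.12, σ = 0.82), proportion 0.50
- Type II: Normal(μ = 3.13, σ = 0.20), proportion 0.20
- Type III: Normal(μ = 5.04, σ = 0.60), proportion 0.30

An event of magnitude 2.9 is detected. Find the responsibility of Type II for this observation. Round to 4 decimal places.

0.5704

The responsibility of component k is w_k f_k(x) divided by Σ_j w_j f_j(x).
Normal densities:
  p_I = (1/(0.82·√(2π)))·exp(−(2.9−2.12)²/(2·0.82²)) = 0.486515·exp(-0.45241) = 0.309469
  p_II = (1/(0.20·√(2π)))·exp(−(2.9−3.13)²/(2·0.20²)) = 1.994711·exp(-0.66125) = 1.02968
  p_III = (1/(0.60·√(2π)))·exp(−(2.9−5.04)²/(2·0.60²)) = 0.664904·exp(-6.36056) = 0.00114922
Multiply by the mixture weights:
  w_I·p_I = 0.50 × 0.309469 = 0.154735
  w_II·p_II = 0.20 × 1.02968 = 0.205936
  w_III·p_III = 0.30 × 0.00114922 = 0.000344767
Evidence: 0.154735 + 0.205936 + 0.000344767 = 0.361016
So the posterior for Type II is 0.205936 / 0.361016 ≈ 0.5704.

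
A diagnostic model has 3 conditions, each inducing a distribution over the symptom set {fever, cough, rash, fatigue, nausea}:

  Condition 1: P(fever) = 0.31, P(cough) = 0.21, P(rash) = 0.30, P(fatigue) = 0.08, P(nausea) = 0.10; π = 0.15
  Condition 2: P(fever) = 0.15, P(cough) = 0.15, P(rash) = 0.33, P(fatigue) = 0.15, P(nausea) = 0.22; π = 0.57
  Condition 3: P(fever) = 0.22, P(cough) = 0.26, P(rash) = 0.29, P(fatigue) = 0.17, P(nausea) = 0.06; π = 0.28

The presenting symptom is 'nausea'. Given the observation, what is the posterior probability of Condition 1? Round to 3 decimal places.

By Bayes' theorem, P(k | x) = π_k f_k(x) / Σ_j π_j f_j(x).
Evaluate each component's likelihood at the observed value:
  L_1 = P(nausea | comp) = 0.10
  L_2 = P(nausea | comp) = 0.22
  L_3 = P(nausea | comp) = 0.06
Unnormalised posteriors:
  π_1·L_1 = 0.15 × 0.1 = 0.015
  π_2·L_2 = 0.57 × 0.22 = 0.1254
  π_3·L_3 = 0.28 × 0.06 = 0.0168
Sum: 0.015 + 0.1254 + 0.0168 = 0.1572
Responsibility of Condition 1: 0.015 / 0.1572 ≈ 0.095

0.095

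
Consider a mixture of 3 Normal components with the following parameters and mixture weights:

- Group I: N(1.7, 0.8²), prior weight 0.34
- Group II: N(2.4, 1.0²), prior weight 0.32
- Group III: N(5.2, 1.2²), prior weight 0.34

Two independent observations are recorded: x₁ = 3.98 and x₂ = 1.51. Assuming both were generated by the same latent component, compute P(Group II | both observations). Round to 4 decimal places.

The responsibility of component k is π_k f_k(x) divided by Σ_j π_j f_j(x).
Since both observations come from the same component, the likelihood for component k is f_k(x₁)·f_k(x₂).
  p_I = [0.00859096] × [0.48481] = 0.00416498
  p_II = [0.114505] × [0.268477] = 0.030742
  p_III = [0.198282] × [0.0029408] = 0.000583108
Weight by the priors:
  π_I·p_I = 0.34 × 0.00416498 = 0.00141609
  π_II·p_II = 0.32 × 0.030742 = 0.00983742
  π_III·p_III = 0.34 × 0.000583108 = 0.000198257
Evidence: 0.00141609 + 0.00983742 + 0.000198257 = 0.0114518
So the posterior for Group II is 0.00983742 / 0.0114518 ≈ 0.8590.

0.8590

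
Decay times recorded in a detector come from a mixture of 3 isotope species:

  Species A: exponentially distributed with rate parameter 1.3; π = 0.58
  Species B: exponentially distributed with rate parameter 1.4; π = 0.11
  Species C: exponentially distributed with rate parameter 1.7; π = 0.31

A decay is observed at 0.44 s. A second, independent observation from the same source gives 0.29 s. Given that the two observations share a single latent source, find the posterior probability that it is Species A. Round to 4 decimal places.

0.5299

Posterior ∝ prior × likelihood, so P(k | x) ∝ w_k f_k(x); normalise over all components.
Since both observations come from the same component, the likelihood for component k is f_k(x₁)·f_k(x₂).
  p_A = [1.3·e^(−1.3·0.44) = 1.3·e^(−0.5720) = 0.733714] × [0.891691] = 0.654246
  p_B = [1.4·e^(−1.4·0.44) = 1.4·e^(−0.6160) = 0.756141] × [0.932834] = 0.705354
  p_C = [1.7·e^(−1.7·0.44) = 1.7·e^(−0.7480) = 0.804631] × [1.03835] = 0.835484
Prior × likelihood for each component:
  w_A·p_A = 0.58 × 0.654246 = 0.379463
  w_B·p_B = 0.11 × 0.705354 = 0.0775889
  w_C·p_C = 0.31 × 0.835484 = 0.259
Denominator: 0.379463 + 0.0775889 + 0.259 = 0.716052
P(Species A | x₁,x₂) ≈ 0.5299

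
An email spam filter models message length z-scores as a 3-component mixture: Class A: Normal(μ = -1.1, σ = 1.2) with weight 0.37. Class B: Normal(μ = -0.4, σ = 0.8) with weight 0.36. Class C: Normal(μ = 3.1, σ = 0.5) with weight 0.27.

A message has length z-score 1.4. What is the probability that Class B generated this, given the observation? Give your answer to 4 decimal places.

The responsibility of component k is w_k f_k(x) divided by Σ_j w_j f_j(x).
Component likelihoods at x = 1.4:
  p_A = 0.0379533
  p_B = 0.0396746
  p_C = 0.00246444
Unnormalised posteriors:
  w_A·p_A = 0.37 × 0.0379533 = 0.0140427
  w_B·p_B = 0.36 × 0.0396746 = 0.0142828
  w_C·p_C = 0.27 × 0.00246444 = 0.000665398
Evidence: 0.0140427 + 0.0142828 + 0.000665398 = 0.028991
P(Class B | x) ≈ 0.4927

0.4927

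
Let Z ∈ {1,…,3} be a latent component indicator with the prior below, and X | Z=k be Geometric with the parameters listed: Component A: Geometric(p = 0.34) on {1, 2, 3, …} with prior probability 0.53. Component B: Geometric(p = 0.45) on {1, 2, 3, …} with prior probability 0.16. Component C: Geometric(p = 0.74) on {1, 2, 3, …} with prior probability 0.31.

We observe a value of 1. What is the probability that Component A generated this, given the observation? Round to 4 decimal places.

0.3742

By Bayes' theorem, P(k | x) = P(Z=k) f_k(x) / Σ_j P(Z=j) f_j(x).
Component likelihoods at x = 1:
  L_A = 0.34
  L_B = 0.45
  L_C = 0.74
Prior × likelihood for each component:
  P(Z=A)·L_A = 0.53 × 0.34 = 0.1802
  P(Z=B)·L_B = 0.16 × 0.45 = 0.072
  P(Z=C)·L_C = 0.31 × 0.74 = 0.2294
Sum: 0.1802 + 0.072 + 0.2294 = 0.4816
Responsibility of Component A: 0.1802 / 0.4816 ≈ 0.3742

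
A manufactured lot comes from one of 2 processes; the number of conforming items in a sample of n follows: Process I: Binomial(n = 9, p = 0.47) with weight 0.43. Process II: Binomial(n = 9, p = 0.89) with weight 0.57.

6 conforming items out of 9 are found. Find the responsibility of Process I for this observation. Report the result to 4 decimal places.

0.6467

Apply Bayes' rule: the posterior for each component is proportional to its prior times its likelihood at x.
Binomial probabilities:
  f_I = C(9,6)·0.47^6·0.53^3 = 84·0.0107792·0.148877 = 0.134801
  f_II = C(9,6)·0.89^6·0.11^3 = 84·0.496981·0.001331 = 0.0555645
Prior × likelihood for each component:
  P(Z=I)·f_I = 0.43 × 0.134801 = 0.0579646
  P(Z=II)·f_II = 0.57 × 0.0555645 = 0.0316718
Sum: 0.0579646 + 0.0316718 = 0.0896363
P(Process I | x) = 0.0579646 / 0.0896363 ≈ 0.6467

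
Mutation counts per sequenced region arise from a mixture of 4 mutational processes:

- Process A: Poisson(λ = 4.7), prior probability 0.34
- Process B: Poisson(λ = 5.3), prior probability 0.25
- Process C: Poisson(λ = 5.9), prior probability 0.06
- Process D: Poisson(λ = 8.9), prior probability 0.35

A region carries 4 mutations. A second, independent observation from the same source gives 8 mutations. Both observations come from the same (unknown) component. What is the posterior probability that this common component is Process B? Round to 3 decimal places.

Apply Bayes' rule: the posterior for each component is proportional to its prior times its likelihood at x.
Since both observations come from the same component, the likelihood for component k is f_k(x₁)·f_k(x₂).
  f_A = [e^(−4.7)·4.7^4/4! = 0.184925] × [0.0537129] = 0.00993286
  f_B = [e^(−5.3)·5.3^4/4! = 0.164109] × [0.0770772] = 0.012649
  f_C = [e^(−5.9)·5.9^4/4! = 0.138312] × [0.0997604] = 0.013798
  f_D = [e^(−8.9)·8.9^4/4! = 0.0356556] × [0.133161] = 0.00474795
Prior × likelihood for each component:
  w_A·f_A = 0.34 × 0.00993286 = 0.00337717
  w_B·f_B = 0.25 × 0.012649 = 0.00316226
  w_C·f_C = 0.06 × 0.013798 = 0.000827883
  w_D·f_D = 0.35 × 0.00474795 = 0.00166178
Evidence: 0.00337717 + 0.00316226 + 0.000827883 + 0.00166178 = 0.0090291
P(Process B | x) ≈ 0.350

0.350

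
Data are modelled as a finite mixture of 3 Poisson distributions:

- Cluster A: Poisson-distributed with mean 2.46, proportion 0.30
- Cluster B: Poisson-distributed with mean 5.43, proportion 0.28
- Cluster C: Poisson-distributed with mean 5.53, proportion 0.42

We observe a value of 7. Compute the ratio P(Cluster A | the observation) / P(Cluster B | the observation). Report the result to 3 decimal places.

Only the two components matter; the odds are (w_i f_i(x)) / (w_j f_j(x)).
Poisson probabilities:
  p_A = 0.00924168
  p_B = 0.121046
  p_C = 0.124451
Odds = (0.30/0.28) × (0.00924168/0.121046) = 1.07143 × 0.0763487 ≈ 0.082

0.082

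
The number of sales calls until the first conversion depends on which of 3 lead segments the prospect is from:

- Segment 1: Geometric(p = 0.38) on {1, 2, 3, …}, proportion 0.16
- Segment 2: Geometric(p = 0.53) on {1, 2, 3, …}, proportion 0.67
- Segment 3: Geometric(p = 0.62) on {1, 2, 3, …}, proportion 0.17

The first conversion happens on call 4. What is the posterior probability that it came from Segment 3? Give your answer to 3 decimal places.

0.101

The responsibility of component k is P(Z=k) f_k(x) divided by Σ_j P(Z=j) f_j(x).
Evaluate each component's likelihood at the observed value:
  L_1 = 0.0905646
  L_2 = 0.0550262
  L_3 = 0.0340206
Multiply by the mixture weights:
  P(Z=1)·L_1 = 0.16 × 0.0905646 = 0.0144903
  P(Z=2)·L_2 = 0.67 × 0.0550262 = 0.0368675
  P(Z=3)·L_3 = 0.17 × 0.0340206 = 0.00578351
Marginal: 0.0144903 + 0.0368675 + 0.00578351 = 0.0571414
Responsibility of Segment 3: 0.00578351 / 0.0571414 ≈ 0.101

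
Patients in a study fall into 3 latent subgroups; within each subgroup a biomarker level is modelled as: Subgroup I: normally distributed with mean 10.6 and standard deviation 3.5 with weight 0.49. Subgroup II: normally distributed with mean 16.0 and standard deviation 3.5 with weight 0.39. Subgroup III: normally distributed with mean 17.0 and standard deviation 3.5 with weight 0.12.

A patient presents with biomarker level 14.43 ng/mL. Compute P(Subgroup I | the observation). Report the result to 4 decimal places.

0.3773

By Bayes' theorem, P(k | x) = w_k f_k(x) / Σ_j w_j f_j(x).
Component likelihoods at x = 14.43 ng/mL:
  f_I = (1/(3.5·√(2π)))·exp(−(14.43−10.6)²/(2·3.5²)) = 0.113984·exp(-0.59873) = 0.0626349
  f_II = (1/(3.5·√(2π)))·exp(−(14.43−16.0)²/(2·3.5²)) = 0.113984·exp(-0.10061) = 0.103074
  f_III = (1/(3.5·√(2π)))·exp(−(14.43−17.0)²/(2·3.5²)) = 0.113984·exp(-0.26959) = 0.0870486
Multiply by the mixture weights:
  w_I·f_I = 0.49 × 0.0626349 = 0.0306911
  w_II·f_II = 0.39 × 0.103074 = 0.0401988
  w_III·f_III = 0.12 × 0.0870486 = 0.0104458
Evidence: 0.0306911 + 0.0401988 + 0.0104458 = 0.0813357
P(Subgroup I | x) ≈ 0.3773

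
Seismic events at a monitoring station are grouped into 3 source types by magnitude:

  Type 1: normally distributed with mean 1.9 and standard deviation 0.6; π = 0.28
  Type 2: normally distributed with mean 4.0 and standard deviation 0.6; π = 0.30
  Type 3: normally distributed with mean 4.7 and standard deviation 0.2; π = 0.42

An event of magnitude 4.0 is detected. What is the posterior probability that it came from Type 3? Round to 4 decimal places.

0.0091

Apply Bayes' rule: the posterior for each component is proportional to its prior times its likelihood at x.
Normal densities:
  f_1 = (1/(0.6·√(2π)))·exp(−(4.0−1.9)²/(2·0.6²)) = 0.664904·exp(-6.12500) = 0.00145447
  f_2 = (1/(0.6·√(2π)))·exp(−(4.0−4.0)²/(2·0.6²)) = 0.664904·exp(-0.00000) = 0.664904
  f_3 = (1/(0.2·√(2π)))·exp(−(4.0−4.7)²/(2·0.2²)) = 1.994711·exp(-6.12500) = 0.00436341
Prior × likelihood for each component:
  π_1·f_1 = 0.28 × 0.00145447 = 0.000407252
  π_2·f_2 = 0.30 × 0.664904 = 0.199471
  π_3·f_3 = 0.42 × 0.00436341 = 0.00183263
Sum: 0.000407252 + 0.199471 + 0.00183263 = 0.201711
P(Type 3 | the observation) = 0.00183263 / 0.201711 ≈ 0.0091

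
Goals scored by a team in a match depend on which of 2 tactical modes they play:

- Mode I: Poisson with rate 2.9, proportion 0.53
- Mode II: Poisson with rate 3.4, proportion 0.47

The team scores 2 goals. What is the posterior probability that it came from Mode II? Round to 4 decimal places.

0.4251

The responsibility of component k is π_k f_k(x) divided by Σ_j π_j f_j(x).
Component likelihoods at x = 2 goals:
  f_I = e^(−2.9)·2.9^2/2! = 0.231373
  f_II = e^(−3.4)·3.4^2/2! = 0.192898
Unnormalised posteriors:
  π_I·f_I = 0.53 × 0.231373 = 0.122627
  π_II·f_II = 0.47 × 0.192898 = 0.0906618
Denominator: 0.122627 + 0.0906618 = 0.213289
P(Mode II | x) ≈ 0.4251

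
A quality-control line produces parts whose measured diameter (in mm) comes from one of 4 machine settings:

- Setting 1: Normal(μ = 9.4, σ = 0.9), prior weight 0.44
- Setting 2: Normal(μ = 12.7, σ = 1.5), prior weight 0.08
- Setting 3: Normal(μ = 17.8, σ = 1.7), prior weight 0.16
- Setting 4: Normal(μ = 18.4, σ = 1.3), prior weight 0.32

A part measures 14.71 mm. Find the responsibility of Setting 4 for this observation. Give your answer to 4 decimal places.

0.0992

By Bayes' theorem, P(k | x) = π_k f_k(x) / Σ_j π_j f_j(x).
Evaluate each component's likelihood at the observed value:
  L_1 = 1.22397e-08
  L_2 = 0.10837
  L_3 = 0.0449823
  L_4 = 0.00546312
Unnormalised posteriors:
  π_1·L_1 = 0.44 × 1.22397e-08 = 5.38548e-09
  π_2·L_2 = 0.08 × 0.10837 = 0.0086696
  π_3·L_3 = 0.16 × 0.0449823 = 0.00719716
  π_4·L_4 = 0.32 × 0.00546312 = 0.0017482
Sum: 5.38548e-09 + 0.0086696 + 0.00719716 + 0.0017482 = 0.017615
P(Setting 4 | x) = 0.0017482 / 0.017615 ≈ 0.0992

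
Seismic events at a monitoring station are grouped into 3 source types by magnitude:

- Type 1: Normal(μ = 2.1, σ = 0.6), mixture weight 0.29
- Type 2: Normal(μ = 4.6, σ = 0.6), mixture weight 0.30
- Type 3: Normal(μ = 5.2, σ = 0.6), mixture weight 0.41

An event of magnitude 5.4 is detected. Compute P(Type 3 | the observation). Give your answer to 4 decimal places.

The responsibility of component k is w_k f_k(x) divided by Σ_j w_j f_j(x).
Evaluate each component's likelihood at the observed value:
  f_1 = 1.79496e-07
  f_2 = 0.27335
  f_3 = 0.628972
Unnormalised posteriors:
  w_1·f_1 = 0.29 × 1.79496e-07 = 5.20538e-08
  w_2·f_2 = 0.30 × 0.27335 = 0.082005
  w_3·f_3 = 0.41 × 0.628972 = 0.257879
Denominator: 5.20538e-08 + 0.082005 + 0.257879 = 0.339884
P(Type 3 | 5.4) ≈ 0.7587

0.7587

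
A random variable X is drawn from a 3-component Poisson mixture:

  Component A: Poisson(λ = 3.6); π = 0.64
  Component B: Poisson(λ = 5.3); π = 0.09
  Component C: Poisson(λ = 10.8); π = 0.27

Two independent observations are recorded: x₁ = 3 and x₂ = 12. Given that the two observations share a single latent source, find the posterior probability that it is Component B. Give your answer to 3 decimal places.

0.262

Posterior ∝ prior × likelihood, so P(k | x) ∝ w_k f_k(x); normalise over all components.
Since both observations come from the same component, the likelihood for component k is f_k(x₁)·f_k(x₂).
  p_A = [0.212469] × [0.000270292] = 5.74287e-05
  p_B = [0.123856] × [0.00511933] = 0.000634057
  p_C = [0.00428292] × [0.107243] = 0.000459311
Weight by the priors:
  w_A·p_A = 0.64 × 5.74287e-05 = 3.67544e-05
  w_B·p_B = 0.09 × 0.000634057 = 5.70651e-05
  w_C·p_C = 0.27 × 0.000459311 = 0.000124014
Normaliser: 3.67544e-05 + 5.70651e-05 + 0.000124014 = 0.000217834
Responsibility of Component B: 5.70651e-05 / 0.000217834 ≈ 0.262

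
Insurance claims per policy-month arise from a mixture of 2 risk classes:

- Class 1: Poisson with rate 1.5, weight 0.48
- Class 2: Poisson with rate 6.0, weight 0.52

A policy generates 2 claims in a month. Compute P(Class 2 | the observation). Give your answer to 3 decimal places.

0.161

P(component k | x) = π_k·f_k(x) / marginal(x), where marginal(x) = Σ_j π_j·f_j(x).
Poisson probabilities:
  L_1 = e^(−1.5)·1.5^2/2! = 0.251021
  L_2 = e^(−6.0)·6.0^2/2! = 0.0446175
Unnormalised posteriors:
  π_1·L_1 = 0.48 × 0.251021 = 0.12049
  π_2·L_2 = 0.52 × 0.0446175 = 0.0232011
Normaliser: 0.12049 + 0.0232011 = 0.143691
Responsibility of Class 2: 0.0232011 / 0.143691 ≈ 0.161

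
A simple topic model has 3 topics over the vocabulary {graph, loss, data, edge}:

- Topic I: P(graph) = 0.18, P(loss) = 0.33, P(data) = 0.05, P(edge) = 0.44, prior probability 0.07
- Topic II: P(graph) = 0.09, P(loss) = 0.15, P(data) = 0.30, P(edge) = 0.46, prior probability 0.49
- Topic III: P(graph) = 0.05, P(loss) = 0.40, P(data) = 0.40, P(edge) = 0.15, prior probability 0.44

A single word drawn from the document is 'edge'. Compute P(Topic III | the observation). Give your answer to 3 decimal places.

0.205

By Bayes' theorem, P(k | x) = π_k f_k(x) / Σ_j π_j f_j(x).
Component likelihoods at x = 'edge':
  p_I = 0.44
  p_II = 0.46
  p_III = 0.15
Weight by the priors:
  π_I·p_I = 0.07 × 0.44 = 0.0308
  π_II·p_II = 0.49 × 0.46 = 0.2254
  π_III·p_III = 0.44 × 0.15 = 0.066
Evidence: 0.0308 + 0.2254 + 0.066 = 0.3222
Responsibility of Topic III: 0.066 / 0.3222 ≈ 0.205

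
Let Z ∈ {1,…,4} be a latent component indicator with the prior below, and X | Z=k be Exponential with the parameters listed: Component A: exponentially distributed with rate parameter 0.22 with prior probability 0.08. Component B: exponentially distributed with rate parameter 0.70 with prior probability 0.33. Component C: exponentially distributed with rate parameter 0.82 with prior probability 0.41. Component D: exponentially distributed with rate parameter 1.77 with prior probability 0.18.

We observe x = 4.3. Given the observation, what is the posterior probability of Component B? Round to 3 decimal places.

0.403

P(component k | x) = P(Z=k)·f_k(x) / marginal(x), where marginal(x) = Σ_j P(Z=j)·f_j(x).
Component likelihoods at x = 4.3:
  f_A = 0.085424
  f_B = 0.0345042
  f_C = 0.0241263
  f_D = 0.000876109
Weight by the priors:
  P(Z=A)·f_A = 0.08 × 0.085424 = 0.00683392
  P(Z=B)·f_B = 0.33 × 0.0345042 = 0.0113864
  P(Z=C)·f_C = 0.41 × 0.0241263 = 0.0098918
  P(Z=D)·f_D = 0.18 × 0.000876109 = 0.0001577
Sum: 0.00683392 + 0.0113864 + 0.0098918 + 0.0001577 = 0.0282698
Responsibility of Component B: 0.0113864 / 0.0282698 ≈ 0.403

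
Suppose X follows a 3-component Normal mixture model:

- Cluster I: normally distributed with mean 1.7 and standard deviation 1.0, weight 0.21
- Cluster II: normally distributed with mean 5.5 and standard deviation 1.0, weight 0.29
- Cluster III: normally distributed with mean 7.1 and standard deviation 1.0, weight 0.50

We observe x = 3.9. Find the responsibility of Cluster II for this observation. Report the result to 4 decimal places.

The responsibility of component k is P(Z=k) f_k(x) divided by Σ_j P(Z=j) f_j(x).
Component likelihoods at x = 3.9:
  f_I = 0.0354746
  f_II = 0.110921
  f_III = 0.00238409
Prior × likelihood for each component:
  P(Z=I)·f_I = 0.21 × 0.0354746 = 0.00744966
  P(Z=II)·f_II = 0.29 × 0.110921 = 0.032167
  P(Z=III)·f_III = 0.50 × 0.00238409 = 0.00119204
Evidence: 0.00744966 + 0.032167 + 0.00119204 = 0.0408088
So the posterior for Cluster II is 0.032167 / 0.0408088 ≈ 0.7882.

0.7882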